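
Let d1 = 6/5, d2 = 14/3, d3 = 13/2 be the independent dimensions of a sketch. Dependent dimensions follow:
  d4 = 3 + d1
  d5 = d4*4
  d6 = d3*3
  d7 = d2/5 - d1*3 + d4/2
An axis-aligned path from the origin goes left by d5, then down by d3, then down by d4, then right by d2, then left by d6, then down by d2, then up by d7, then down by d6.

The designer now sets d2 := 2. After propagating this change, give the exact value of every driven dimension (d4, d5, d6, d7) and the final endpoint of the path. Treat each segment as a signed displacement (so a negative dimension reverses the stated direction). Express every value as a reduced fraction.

d4 = 21/5
d5 = 84/5
d6 = 39/2
d7 = -11/10
endpoint = (-343/10, -333/10)

Apply edit: d2 := 2
  d4 = 3 + d1 = 21/5
  d5 = d4*4 = 84/5
  d6 = d3*3 = 39/2
  d7 = d2/5 - d1*3 + d4/2 = -11/10
Walk from origin (0, 0):
  seg 1: left by d5 = 84/5 → (-84/5, 0)
  seg 2: down by d3 = 13/2 → (-84/5, -13/2)
  seg 3: down by d4 = 21/5 → (-84/5, -107/10)
  seg 4: right by d2 = 2 → (-74/5, -107/10)
  seg 5: left by d6 = 39/2 → (-343/10, -107/10)
  seg 6: down by d2 = 2 → (-343/10, -127/10)
  seg 7: up by d7 = -11/10 → (-343/10, -69/5)
  seg 8: down by d6 = 39/2 → (-343/10, -333/10)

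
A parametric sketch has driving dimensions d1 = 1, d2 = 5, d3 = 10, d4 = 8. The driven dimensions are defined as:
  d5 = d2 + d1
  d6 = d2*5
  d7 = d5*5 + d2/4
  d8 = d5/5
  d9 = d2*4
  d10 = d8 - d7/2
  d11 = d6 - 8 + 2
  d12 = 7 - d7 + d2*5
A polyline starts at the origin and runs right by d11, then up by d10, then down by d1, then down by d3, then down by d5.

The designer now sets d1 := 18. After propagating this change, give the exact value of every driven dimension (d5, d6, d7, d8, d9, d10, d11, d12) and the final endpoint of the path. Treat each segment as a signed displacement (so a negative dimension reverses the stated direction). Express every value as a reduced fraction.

Apply edit: d1 := 18
  d5 = d2 + d1 = 23
  d6 = d2*5 = 25
  d7 = d5*5 + d2/4 = 465/4
  d8 = d5/5 = 23/5
  d9 = d2*4 = 20
  d10 = d8 - d7/2 = -2141/40
  d11 = d6 - 8 + 2 = 19
  d12 = 7 - d7 + d2*5 = -337/4
Walk from origin (0, 0):
  seg 1: right by d11 = 19 → (19, 0)
  seg 2: up by d10 = -2141/40 → (19, -2141/40)
  seg 3: down by d1 = 18 → (19, -2861/40)
  seg 4: down by d3 = 10 → (19, -3261/40)
  seg 5: down by d5 = 23 → (19, -4181/40)

d5 = 23
d6 = 25
d7 = 465/4
d8 = 23/5
d9 = 20
d10 = -2141/40
d11 = 19
d12 = -337/4
endpoint = (19, -4181/40)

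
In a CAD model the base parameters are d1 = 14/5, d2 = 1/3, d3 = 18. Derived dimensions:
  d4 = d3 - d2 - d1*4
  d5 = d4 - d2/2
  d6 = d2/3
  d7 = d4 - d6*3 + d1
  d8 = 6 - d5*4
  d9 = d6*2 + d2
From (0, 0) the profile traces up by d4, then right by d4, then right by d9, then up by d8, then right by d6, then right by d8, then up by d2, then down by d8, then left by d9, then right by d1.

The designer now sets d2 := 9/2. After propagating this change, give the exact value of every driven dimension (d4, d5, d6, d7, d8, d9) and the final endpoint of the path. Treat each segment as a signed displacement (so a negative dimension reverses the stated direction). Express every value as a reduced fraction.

d4 = 23/10
d5 = 1/20
d6 = 3/2
d7 = 3/5
d8 = 29/5
d9 = 15/2
endpoint = (62/5, 34/5)

Apply edit: d2 := 9/2
  d4 = d3 - d2 - d1*4 = 23/10
  d5 = d4 - d2/2 = 1/20
  d6 = d2/3 = 3/2
  d7 = d4 - d6*3 + d1 = 3/5
  d8 = 6 - d5*4 = 29/5
  d9 = d6*2 + d2 = 15/2
Walk from origin (0, 0):
  seg 1: up by d4 = 23/10 → (0, 23/10)
  seg 2: right by d4 = 23/10 → (23/10, 23/10)
  seg 3: right by d9 = 15/2 → (49/5, 23/10)
  seg 4: up by d8 = 29/5 → (49/5, 81/10)
  seg 5: right by d6 = 3/2 → (113/10, 81/10)
  seg 6: right by d8 = 29/5 → (171/10, 81/10)
  seg 7: up by d2 = 9/2 → (171/10, 63/5)
  seg 8: down by d8 = 29/5 → (171/10, 34/5)
  seg 9: left by d9 = 15/2 → (48/5, 34/5)
  seg 10: right by d1 = 14/5 → (62/5, 34/5)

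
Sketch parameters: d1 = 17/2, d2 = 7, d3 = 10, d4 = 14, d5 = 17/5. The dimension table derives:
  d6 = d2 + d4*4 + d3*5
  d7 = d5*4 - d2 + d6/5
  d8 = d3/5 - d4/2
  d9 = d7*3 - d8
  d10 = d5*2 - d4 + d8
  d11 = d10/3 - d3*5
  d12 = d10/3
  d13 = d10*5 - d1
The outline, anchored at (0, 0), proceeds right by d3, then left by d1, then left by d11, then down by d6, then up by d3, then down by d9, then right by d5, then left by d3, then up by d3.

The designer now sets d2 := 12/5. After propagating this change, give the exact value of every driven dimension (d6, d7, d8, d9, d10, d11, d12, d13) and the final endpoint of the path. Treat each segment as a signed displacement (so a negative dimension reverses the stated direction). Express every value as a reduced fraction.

Apply edit: d2 := 12/5
  d6 = d2 + d4*4 + d3*5 = 542/5
  d7 = d5*4 - d2 + d6/5 = 822/25
  d8 = d3/5 - d4/2 = -5
  d9 = d7*3 - d8 = 2591/25
  d10 = d5*2 - d4 + d8 = -61/5
  d11 = d10/3 - d3*5 = -811/15
  d12 = d10/3 = -61/15
  d13 = d10*5 - d1 = -139/2
Walk from origin (0, 0):
  seg 1: right by d3 = 10 → (10, 0)
  seg 2: left by d1 = 17/2 → (3/2, 0)
  seg 3: left by d11 = -811/15 → (1667/30, 0)
  seg 4: down by d6 = 542/5 → (1667/30, -542/5)
  seg 5: up by d3 = 10 → (1667/30, -492/5)
  seg 6: down by d9 = 2591/25 → (1667/30, -5051/25)
  seg 7: right by d5 = 17/5 → (1769/30, -5051/25)
  seg 8: left by d3 = 10 → (1469/30, -5051/25)
  seg 9: up by d3 = 10 → (1469/30, -4801/25)

d6 = 542/5
d7 = 822/25
d8 = -5
d9 = 2591/25
d10 = -61/5
d11 = -811/15
d12 = -61/15
d13 = -139/2
endpoint = (1469/30, -4801/25)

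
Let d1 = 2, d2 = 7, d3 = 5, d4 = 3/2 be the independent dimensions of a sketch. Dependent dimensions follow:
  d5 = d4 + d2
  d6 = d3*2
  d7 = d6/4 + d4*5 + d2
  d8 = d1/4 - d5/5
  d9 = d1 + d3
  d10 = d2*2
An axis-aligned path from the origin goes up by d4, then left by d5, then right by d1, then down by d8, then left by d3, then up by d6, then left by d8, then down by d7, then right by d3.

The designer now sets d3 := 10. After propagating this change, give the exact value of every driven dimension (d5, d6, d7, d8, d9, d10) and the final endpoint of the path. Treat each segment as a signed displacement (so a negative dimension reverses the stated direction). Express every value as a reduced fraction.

d5 = 17/2
d6 = 20
d7 = 39/2
d8 = -6/5
d9 = 12
d10 = 14
endpoint = (-53/10, 16/5)

Apply edit: d3 := 10
  d5 = d4 + d2 = 17/2
  d6 = d3*2 = 20
  d7 = d6/4 + d4*5 + d2 = 39/2
  d8 = d1/4 - d5/5 = -6/5
  d9 = d1 + d3 = 12
  d10 = d2*2 = 14
Walk from origin (0, 0):
  seg 1: up by d4 = 3/2 → (0, 3/2)
  seg 2: left by d5 = 17/2 → (-17/2, 3/2)
  seg 3: right by d1 = 2 → (-13/2, 3/2)
  seg 4: down by d8 = -6/5 → (-13/2, 27/10)
  seg 5: left by d3 = 10 → (-33/2, 27/10)
  seg 6: up by d6 = 20 → (-33/2, 227/10)
  seg 7: left by d8 = -6/5 → (-153/10, 227/10)
  seg 8: down by d7 = 39/2 → (-153/10, 16/5)
  seg 9: right by d3 = 10 → (-53/10, 16/5)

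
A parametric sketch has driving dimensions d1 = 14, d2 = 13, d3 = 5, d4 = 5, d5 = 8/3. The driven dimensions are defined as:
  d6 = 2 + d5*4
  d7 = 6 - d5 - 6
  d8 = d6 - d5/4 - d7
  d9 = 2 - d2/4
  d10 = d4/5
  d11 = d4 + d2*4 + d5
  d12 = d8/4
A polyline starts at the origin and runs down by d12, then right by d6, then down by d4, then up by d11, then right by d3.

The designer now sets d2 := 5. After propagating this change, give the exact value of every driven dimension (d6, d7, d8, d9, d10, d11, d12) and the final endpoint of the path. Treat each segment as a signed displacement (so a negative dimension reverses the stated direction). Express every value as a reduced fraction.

Apply edit: d2 := 5
  d6 = 2 + d5*4 = 38/3
  d7 = 6 - d5 - 6 = -8/3
  d8 = d6 - d5/4 - d7 = 44/3
  d9 = 2 - d2/4 = 3/4
  d10 = d4/5 = 1
  d11 = d4 + d2*4 + d5 = 83/3
  d12 = d8/4 = 11/3
Walk from origin (0, 0):
  seg 1: down by d12 = 11/3 → (0, -11/3)
  seg 2: right by d6 = 38/3 → (38/3, -11/3)
  seg 3: down by d4 = 5 → (38/3, -26/3)
  seg 4: up by d11 = 83/3 → (38/3, 19)
  seg 5: right by d3 = 5 → (53/3, 19)

d6 = 38/3
d7 = -8/3
d8 = 44/3
d9 = 3/4
d10 = 1
d11 = 83/3
d12 = 11/3
endpoint = (53/3, 19)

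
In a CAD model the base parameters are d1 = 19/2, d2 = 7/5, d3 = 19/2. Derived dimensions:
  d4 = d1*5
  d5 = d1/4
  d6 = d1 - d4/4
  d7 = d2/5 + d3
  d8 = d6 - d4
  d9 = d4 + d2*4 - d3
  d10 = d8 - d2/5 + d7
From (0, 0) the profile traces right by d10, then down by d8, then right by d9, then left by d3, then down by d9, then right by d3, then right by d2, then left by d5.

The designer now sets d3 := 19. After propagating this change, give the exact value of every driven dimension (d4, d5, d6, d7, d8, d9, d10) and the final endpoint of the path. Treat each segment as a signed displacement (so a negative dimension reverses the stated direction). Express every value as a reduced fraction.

Apply edit: d3 := 19
  d4 = d1*5 = 95/2
  d5 = d1/4 = 19/8
  d6 = d1 - d4/4 = -19/8
  d7 = d2/5 + d3 = 482/25
  d8 = d6 - d4 = -399/8
  d9 = d4 + d2*4 - d3 = 341/10
  d10 = d8 - d2/5 + d7 = -247/8
Walk from origin (0, 0):
  seg 1: right by d10 = -247/8 → (-247/8, 0)
  seg 2: down by d8 = -399/8 → (-247/8, 399/8)
  seg 3: right by d9 = 341/10 → (129/40, 399/8)
  seg 4: left by d3 = 19 → (-631/40, 399/8)
  seg 5: down by d9 = 341/10 → (-631/40, 631/40)
  seg 6: right by d3 = 19 → (129/40, 631/40)
  seg 7: right by d2 = 7/5 → (37/8, 631/40)
  seg 8: left by d5 = 19/8 → (9/4, 631/40)

d4 = 95/2
d5 = 19/8
d6 = -19/8
d7 = 482/25
d8 = -399/8
d9 = 341/10
d10 = -247/8
endpoint = (9/4, 631/40)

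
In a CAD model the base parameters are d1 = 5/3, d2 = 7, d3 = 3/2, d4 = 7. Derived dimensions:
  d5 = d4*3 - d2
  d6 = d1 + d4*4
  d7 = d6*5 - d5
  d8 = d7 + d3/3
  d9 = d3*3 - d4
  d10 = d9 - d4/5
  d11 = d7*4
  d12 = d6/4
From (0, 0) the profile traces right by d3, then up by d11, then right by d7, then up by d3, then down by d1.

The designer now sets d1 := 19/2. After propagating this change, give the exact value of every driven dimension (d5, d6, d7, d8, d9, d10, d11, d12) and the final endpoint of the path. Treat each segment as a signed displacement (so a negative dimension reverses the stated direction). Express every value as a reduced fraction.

Apply edit: d1 := 19/2
  d5 = d4*3 - d2 = 14
  d6 = d1 + d4*4 = 75/2
  d7 = d6*5 - d5 = 347/2
  d8 = d7 + d3/3 = 174
  d9 = d3*3 - d4 = -5/2
  d10 = d9 - d4/5 = -39/10
  d11 = d7*4 = 694
  d12 = d6/4 = 75/8
Walk from origin (0, 0):
  seg 1: right by d3 = 3/2 → (3/2, 0)
  seg 2: up by d11 = 694 → (3/2, 694)
  seg 3: right by d7 = 347/2 → (175, 694)
  seg 4: up by d3 = 3/2 → (175, 1391/2)
  seg 5: down by d1 = 19/2 → (175, 686)

d5 = 14
d6 = 75/2
d7 = 347/2
d8 = 174
d9 = -5/2
d10 = -39/10
d11 = 694
d12 = 75/8
endpoint = (175, 686)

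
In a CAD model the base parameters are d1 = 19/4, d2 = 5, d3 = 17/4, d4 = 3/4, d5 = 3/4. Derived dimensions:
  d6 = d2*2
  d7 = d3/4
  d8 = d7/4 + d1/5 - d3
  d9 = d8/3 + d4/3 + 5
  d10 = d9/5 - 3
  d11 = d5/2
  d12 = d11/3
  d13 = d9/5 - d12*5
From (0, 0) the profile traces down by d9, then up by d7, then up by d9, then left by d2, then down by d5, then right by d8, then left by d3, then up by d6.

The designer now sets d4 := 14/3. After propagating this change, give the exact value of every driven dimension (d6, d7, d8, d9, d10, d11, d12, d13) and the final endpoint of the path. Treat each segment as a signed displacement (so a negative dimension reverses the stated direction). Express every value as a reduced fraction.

Apply edit: d4 := 14/3
  d6 = d2*2 = 10
  d7 = d3/4 = 17/16
  d8 = d7/4 + d1/5 - d3 = -971/320
  d9 = d8/3 + d4/3 + 5 = 15967/2880
  d10 = d9/5 - 3 = -27233/14400
  d11 = d5/2 = 3/8
  d12 = d11/3 = 1/8
  d13 = d9/5 - d12*5 = 6967/14400
Walk from origin (0, 0):
  seg 1: down by d9 = 15967/2880 → (0, -15967/2880)
  seg 2: up by d7 = 17/16 → (0, -12907/2880)
  seg 3: up by d9 = 15967/2880 → (0, 17/16)
  seg 4: left by d2 = 5 → (-5, 17/16)
  seg 5: down by d5 = 3/4 → (-5, 5/16)
  seg 6: right by d8 = -971/320 → (-2571/320, 5/16)
  seg 7: left by d3 = 17/4 → (-3931/320, 5/16)
  seg 8: up by d6 = 10 → (-3931/320, 165/16)

d6 = 10
d7 = 17/16
d8 = -971/320
d9 = 15967/2880
d10 = -27233/14400
d11 = 3/8
d12 = 1/8
d13 = 6967/14400
endpoint = (-3931/320, 165/16)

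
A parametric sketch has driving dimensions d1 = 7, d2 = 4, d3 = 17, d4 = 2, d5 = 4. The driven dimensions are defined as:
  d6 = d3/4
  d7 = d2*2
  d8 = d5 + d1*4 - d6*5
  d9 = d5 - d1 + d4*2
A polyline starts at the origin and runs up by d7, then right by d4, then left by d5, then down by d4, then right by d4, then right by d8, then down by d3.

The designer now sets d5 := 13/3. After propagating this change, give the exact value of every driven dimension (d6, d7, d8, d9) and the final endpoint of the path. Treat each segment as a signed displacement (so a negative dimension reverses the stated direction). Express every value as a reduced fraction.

d6 = 17/4
d7 = 8
d8 = 133/12
d9 = 4/3
endpoint = (43/4, -11)

Apply edit: d5 := 13/3
  d6 = d3/4 = 17/4
  d7 = d2*2 = 8
  d8 = d5 + d1*4 - d6*5 = 133/12
  d9 = d5 - d1 + d4*2 = 4/3
Walk from origin (0, 0):
  seg 1: up by d7 = 8 → (0, 8)
  seg 2: right by d4 = 2 → (2, 8)
  seg 3: left by d5 = 13/3 → (-7/3, 8)
  seg 4: down by d4 = 2 → (-7/3, 6)
  seg 5: right by d4 = 2 → (-1/3, 6)
  seg 6: right by d8 = 133/12 → (43/4, 6)
  seg 7: down by d3 = 17 → (43/4, -11)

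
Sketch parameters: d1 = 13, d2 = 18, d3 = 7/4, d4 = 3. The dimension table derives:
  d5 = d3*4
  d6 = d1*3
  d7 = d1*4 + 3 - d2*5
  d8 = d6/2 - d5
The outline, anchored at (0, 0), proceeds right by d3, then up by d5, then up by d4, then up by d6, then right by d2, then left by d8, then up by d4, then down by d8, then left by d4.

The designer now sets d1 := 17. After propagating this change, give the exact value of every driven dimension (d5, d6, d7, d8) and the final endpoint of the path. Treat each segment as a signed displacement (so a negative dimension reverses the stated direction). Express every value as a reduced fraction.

d5 = 7
d6 = 51
d7 = -19
d8 = 37/2
endpoint = (-7/4, 91/2)

Apply edit: d1 := 17
  d5 = d3*4 = 7
  d6 = d1*3 = 51
  d7 = d1*4 + 3 - d2*5 = -19
  d8 = d6/2 - d5 = 37/2
Walk from origin (0, 0):
  seg 1: right by d3 = 7/4 → (7/4, 0)
  seg 2: up by d5 = 7 → (7/4, 7)
  seg 3: up by d4 = 3 → (7/4, 10)
  seg 4: up by d6 = 51 → (7/4, 61)
  seg 5: right by d2 = 18 → (79/4, 61)
  seg 6: left by d8 = 37/2 → (5/4, 61)
  seg 7: up by d4 = 3 → (5/4, 64)
  seg 8: down by d8 = 37/2 → (5/4, 91/2)
  seg 9: left by d4 = 3 → (-7/4, 91/2)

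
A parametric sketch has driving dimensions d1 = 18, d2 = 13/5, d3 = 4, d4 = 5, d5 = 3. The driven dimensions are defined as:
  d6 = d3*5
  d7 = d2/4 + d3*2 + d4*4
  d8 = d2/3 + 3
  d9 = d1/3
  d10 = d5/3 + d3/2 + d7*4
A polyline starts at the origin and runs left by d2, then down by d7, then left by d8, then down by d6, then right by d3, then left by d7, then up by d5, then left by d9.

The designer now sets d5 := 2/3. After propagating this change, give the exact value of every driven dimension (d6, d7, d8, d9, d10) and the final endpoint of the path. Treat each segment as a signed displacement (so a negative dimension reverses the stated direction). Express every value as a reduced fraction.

Apply edit: d5 := 2/3
  d6 = d3*5 = 20
  d7 = d2/4 + d3*2 + d4*4 = 573/20
  d8 = d2/3 + 3 = 58/15
  d9 = d1/3 = 6
  d10 = d5/3 + d3/2 + d7*4 = 5257/45
Walk from origin (0, 0):
  seg 1: left by d2 = 13/5 → (-13/5, 0)
  seg 2: down by d7 = 573/20 → (-13/5, -573/20)
  seg 3: left by d8 = 58/15 → (-97/15, -573/20)
  seg 4: down by d6 = 20 → (-97/15, -973/20)
  seg 5: right by d3 = 4 → (-37/15, -973/20)
  seg 6: left by d7 = 573/20 → (-1867/60, -973/20)
  seg 7: up by d5 = 2/3 → (-1867/60, -2879/60)
  seg 8: left by d9 = 6 → (-2227/60, -2879/60)

d6 = 20
d7 = 573/20
d8 = 58/15
d9 = 6
d10 = 5257/45
endpoint = (-2227/60, -2879/60)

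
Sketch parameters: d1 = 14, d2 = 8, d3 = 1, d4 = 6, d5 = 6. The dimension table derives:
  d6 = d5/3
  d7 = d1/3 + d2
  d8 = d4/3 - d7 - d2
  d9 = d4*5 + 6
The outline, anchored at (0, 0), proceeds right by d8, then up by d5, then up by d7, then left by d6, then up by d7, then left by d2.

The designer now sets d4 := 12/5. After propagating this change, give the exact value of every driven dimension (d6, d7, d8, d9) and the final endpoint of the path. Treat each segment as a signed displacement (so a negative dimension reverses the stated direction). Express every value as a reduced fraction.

Apply edit: d4 := 12/5
  d6 = d5/3 = 2
  d7 = d1/3 + d2 = 38/3
  d8 = d4/3 - d7 - d2 = -298/15
  d9 = d4*5 + 6 = 18
Walk from origin (0, 0):
  seg 1: right by d8 = -298/15 → (-298/15, 0)
  seg 2: up by d5 = 6 → (-298/15, 6)
  seg 3: up by d7 = 38/3 → (-298/15, 56/3)
  seg 4: left by d6 = 2 → (-328/15, 56/3)
  seg 5: up by d7 = 38/3 → (-328/15, 94/3)
  seg 6: left by d2 = 8 → (-448/15, 94/3)

d6 = 2
d7 = 38/3
d8 = -298/15
d9 = 18
endpoint = (-448/15, 94/3)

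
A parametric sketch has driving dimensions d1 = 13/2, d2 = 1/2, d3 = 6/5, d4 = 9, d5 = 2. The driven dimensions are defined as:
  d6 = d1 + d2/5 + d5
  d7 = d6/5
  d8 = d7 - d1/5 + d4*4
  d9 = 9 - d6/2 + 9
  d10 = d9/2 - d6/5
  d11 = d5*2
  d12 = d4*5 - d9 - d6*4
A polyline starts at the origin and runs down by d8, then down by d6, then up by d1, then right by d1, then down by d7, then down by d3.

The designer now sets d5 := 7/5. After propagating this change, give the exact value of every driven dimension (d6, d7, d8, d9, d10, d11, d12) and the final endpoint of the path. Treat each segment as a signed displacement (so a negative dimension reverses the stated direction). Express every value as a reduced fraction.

Apply edit: d5 := 7/5
  d6 = d1 + d2/5 + d5 = 8
  d7 = d6/5 = 8/5
  d8 = d7 - d1/5 + d4*4 = 363/10
  d9 = 9 - d6/2 + 9 = 14
  d10 = d9/2 - d6/5 = 27/5
  d11 = d5*2 = 14/5
  d12 = d4*5 - d9 - d6*4 = -1
Walk from origin (0, 0):
  seg 1: down by d8 = 363/10 → (0, -363/10)
  seg 2: down by d6 = 8 → (0, -443/10)
  seg 3: up by d1 = 13/2 → (0, -189/5)
  seg 4: right by d1 = 13/2 → (13/2, -189/5)
  seg 5: down by d7 = 8/5 → (13/2, -197/5)
  seg 6: down by d3 = 6/5 → (13/2, -203/5)

d6 = 8
d7 = 8/5
d8 = 363/10
d9 = 14
d10 = 27/5
d11 = 14/5
d12 = -1
endpoint = (13/2, -203/5)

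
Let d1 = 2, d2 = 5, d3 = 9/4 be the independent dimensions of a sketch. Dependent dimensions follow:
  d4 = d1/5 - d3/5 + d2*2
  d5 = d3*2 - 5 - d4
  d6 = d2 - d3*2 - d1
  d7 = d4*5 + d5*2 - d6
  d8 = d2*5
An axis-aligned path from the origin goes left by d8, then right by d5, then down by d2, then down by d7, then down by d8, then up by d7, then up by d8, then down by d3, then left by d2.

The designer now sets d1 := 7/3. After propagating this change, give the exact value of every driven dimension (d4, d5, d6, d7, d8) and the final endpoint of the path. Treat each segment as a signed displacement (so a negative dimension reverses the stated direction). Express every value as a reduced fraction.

Apply edit: d1 := 7/3
  d4 = d1/5 - d3/5 + d2*2 = 601/60
  d5 = d3*2 - 5 - d4 = -631/60
  d6 = d2 - d3*2 - d1 = -11/6
  d7 = d4*5 + d5*2 - d6 = 1853/60
  d8 = d2*5 = 25
Walk from origin (0, 0):
  seg 1: left by d8 = 25 → (-25, 0)
  seg 2: right by d5 = -631/60 → (-2131/60, 0)
  seg 3: down by d2 = 5 → (-2131/60, -5)
  seg 4: down by d7 = 1853/60 → (-2131/60, -2153/60)
  seg 5: down by d8 = 25 → (-2131/60, -3653/60)
  seg 6: up by d7 = 1853/60 → (-2131/60, -30)
  seg 7: up by d8 = 25 → (-2131/60, -5)
  seg 8: down by d3 = 9/4 → (-2131/60, -29/4)
  seg 9: left by d2 = 5 → (-2431/60, -29/4)

d4 = 601/60
d5 = -631/60
d6 = -11/6
d7 = 1853/60
d8 = 25
endpoint = (-2431/60, -29/4)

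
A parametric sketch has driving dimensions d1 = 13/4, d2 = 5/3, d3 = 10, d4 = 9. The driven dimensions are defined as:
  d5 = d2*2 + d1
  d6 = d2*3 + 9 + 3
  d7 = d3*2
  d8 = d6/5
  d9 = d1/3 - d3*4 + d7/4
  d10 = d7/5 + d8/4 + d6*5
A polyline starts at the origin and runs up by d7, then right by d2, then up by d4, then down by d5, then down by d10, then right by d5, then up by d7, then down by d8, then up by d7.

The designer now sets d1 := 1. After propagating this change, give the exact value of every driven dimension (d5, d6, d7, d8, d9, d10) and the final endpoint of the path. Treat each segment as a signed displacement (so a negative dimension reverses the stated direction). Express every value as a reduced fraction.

d5 = 13/3
d6 = 17
d7 = 20
d8 = 17/5
d9 = -104/3
d10 = 1797/20
endpoint = (6, -343/12)

Apply edit: d1 := 1
  d5 = d2*2 + d1 = 13/3
  d6 = d2*3 + 9 + 3 = 17
  d7 = d3*2 = 20
  d8 = d6/5 = 17/5
  d9 = d1/3 - d3*4 + d7/4 = -104/3
  d10 = d7/5 + d8/4 + d6*5 = 1797/20
Walk from origin (0, 0):
  seg 1: up by d7 = 20 → (0, 20)
  seg 2: right by d2 = 5/3 → (5/3, 20)
  seg 3: up by d4 = 9 → (5/3, 29)
  seg 4: down by d5 = 13/3 → (5/3, 74/3)
  seg 5: down by d10 = 1797/20 → (5/3, -3911/60)
  seg 6: right by d5 = 13/3 → (6, -3911/60)
  seg 7: up by d7 = 20 → (6, -2711/60)
  seg 8: down by d8 = 17/5 → (6, -583/12)
  seg 9: up by d7 = 20 → (6, -343/12)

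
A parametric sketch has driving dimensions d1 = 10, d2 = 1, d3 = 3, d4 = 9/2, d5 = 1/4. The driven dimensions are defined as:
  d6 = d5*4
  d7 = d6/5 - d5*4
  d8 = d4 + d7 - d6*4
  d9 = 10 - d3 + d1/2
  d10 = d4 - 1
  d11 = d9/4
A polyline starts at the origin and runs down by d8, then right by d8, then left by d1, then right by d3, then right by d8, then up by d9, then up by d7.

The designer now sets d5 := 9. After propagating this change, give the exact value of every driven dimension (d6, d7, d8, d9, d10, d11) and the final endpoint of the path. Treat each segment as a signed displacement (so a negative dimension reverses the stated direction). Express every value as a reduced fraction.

d6 = 36
d7 = -144/5
d8 = -1683/10
d9 = 12
d10 = 7/2
d11 = 3
endpoint = (-1718/5, 303/2)

Apply edit: d5 := 9
  d6 = d5*4 = 36
  d7 = d6/5 - d5*4 = -144/5
  d8 = d4 + d7 - d6*4 = -1683/10
  d9 = 10 - d3 + d1/2 = 12
  d10 = d4 - 1 = 7/2
  d11 = d9/4 = 3
Walk from origin (0, 0):
  seg 1: down by d8 = -1683/10 → (0, 1683/10)
  seg 2: right by d8 = -1683/10 → (-1683/10, 1683/10)
  seg 3: left by d1 = 10 → (-1783/10, 1683/10)
  seg 4: right by d3 = 3 → (-1753/10, 1683/10)
  seg 5: right by d8 = -1683/10 → (-1718/5, 1683/10)
  seg 6: up by d9 = 12 → (-1718/5, 1803/10)
  seg 7: up by d7 = -144/5 → (-1718/5, 303/2)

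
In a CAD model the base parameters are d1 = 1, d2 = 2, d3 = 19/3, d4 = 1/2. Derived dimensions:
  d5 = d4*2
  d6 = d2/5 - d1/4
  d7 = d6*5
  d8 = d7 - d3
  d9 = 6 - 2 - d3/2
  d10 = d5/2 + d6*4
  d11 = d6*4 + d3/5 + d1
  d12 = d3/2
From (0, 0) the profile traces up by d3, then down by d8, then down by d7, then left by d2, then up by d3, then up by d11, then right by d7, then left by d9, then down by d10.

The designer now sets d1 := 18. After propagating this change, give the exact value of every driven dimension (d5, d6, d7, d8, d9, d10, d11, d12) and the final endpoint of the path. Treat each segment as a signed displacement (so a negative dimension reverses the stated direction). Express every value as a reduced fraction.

d5 = 1
d6 = -41/10
d7 = -41/2
d8 = -161/6
d9 = 5/6
d10 = -159/10
d11 = 43/15
d12 = 19/6
endpoint = (-70/3, 2363/30)

Apply edit: d1 := 18
  d5 = d4*2 = 1
  d6 = d2/5 - d1/4 = -41/10
  d7 = d6*5 = -41/2
  d8 = d7 - d3 = -161/6
  d9 = 6 - 2 - d3/2 = 5/6
  d10 = d5/2 + d6*4 = -159/10
  d11 = d6*4 + d3/5 + d1 = 43/15
  d12 = d3/2 = 19/6
Walk from origin (0, 0):
  seg 1: up by d3 = 19/3 → (0, 19/3)
  seg 2: down by d8 = -161/6 → (0, 199/6)
  seg 3: down by d7 = -41/2 → (0, 161/3)
  seg 4: left by d2 = 2 → (-2, 161/3)
  seg 5: up by d3 = 19/3 → (-2, 60)
  seg 6: up by d11 = 43/15 → (-2, 943/15)
  seg 7: right by d7 = -41/2 → (-45/2, 943/15)
  seg 8: left by d9 = 5/6 → (-70/3, 943/15)
  seg 9: down by d10 = -159/10 → (-70/3, 2363/30)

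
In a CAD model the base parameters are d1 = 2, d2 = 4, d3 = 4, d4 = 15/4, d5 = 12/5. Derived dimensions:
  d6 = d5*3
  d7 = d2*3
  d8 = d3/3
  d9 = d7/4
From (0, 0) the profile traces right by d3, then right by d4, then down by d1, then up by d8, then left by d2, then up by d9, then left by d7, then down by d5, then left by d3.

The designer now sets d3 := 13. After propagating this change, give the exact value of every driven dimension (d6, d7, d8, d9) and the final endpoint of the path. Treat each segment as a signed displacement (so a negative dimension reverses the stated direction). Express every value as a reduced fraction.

d6 = 36/5
d7 = 12
d8 = 13/3
d9 = 3
endpoint = (-49/4, 44/15)

Apply edit: d3 := 13
  d6 = d5*3 = 36/5
  d7 = d2*3 = 12
  d8 = d3/3 = 13/3
  d9 = d7/4 = 3
Walk from origin (0, 0):
  seg 1: right by d3 = 13 → (13, 0)
  seg 2: right by d4 = 15/4 → (67/4, 0)
  seg 3: down by d1 = 2 → (67/4, -2)
  seg 4: up by d8 = 13/3 → (67/4, 7/3)
  seg 5: left by d2 = 4 → (51/4, 7/3)
  seg 6: up by d9 = 3 → (51/4, 16/3)
  seg 7: left by d7 = 12 → (3/4, 16/3)
  seg 8: down by d5 = 12/5 → (3/4, 44/15)
  seg 9: left by d3 = 13 → (-49/4, 44/15)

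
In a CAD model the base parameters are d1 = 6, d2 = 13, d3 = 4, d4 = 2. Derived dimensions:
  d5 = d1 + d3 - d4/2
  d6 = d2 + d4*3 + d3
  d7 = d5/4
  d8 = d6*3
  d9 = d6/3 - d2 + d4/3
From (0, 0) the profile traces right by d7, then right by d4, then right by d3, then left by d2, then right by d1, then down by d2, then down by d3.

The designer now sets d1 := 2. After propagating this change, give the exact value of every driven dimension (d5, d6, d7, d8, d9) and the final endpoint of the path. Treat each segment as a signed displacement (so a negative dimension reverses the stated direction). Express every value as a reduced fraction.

Apply edit: d1 := 2
  d5 = d1 + d3 - d4/2 = 5
  d6 = d2 + d4*3 + d3 = 23
  d7 = d5/4 = 5/4
  d8 = d6*3 = 69
  d9 = d6/3 - d2 + d4/3 = -14/3
Walk from origin (0, 0):
  seg 1: right by d7 = 5/4 → (5/4, 0)
  seg 2: right by d4 = 2 → (13/4, 0)
  seg 3: right by d3 = 4 → (29/4, 0)
  seg 4: left by d2 = 13 → (-23/4, 0)
  seg 5: right by d1 = 2 → (-15/4, 0)
  seg 6: down by d2 = 13 → (-15/4, -13)
  seg 7: down by d3 = 4 → (-15/4, -17)

d5 = 5
d6 = 23
d7 = 5/4
d8 = 69
d9 = -14/3
endpoint = (-15/4, -17)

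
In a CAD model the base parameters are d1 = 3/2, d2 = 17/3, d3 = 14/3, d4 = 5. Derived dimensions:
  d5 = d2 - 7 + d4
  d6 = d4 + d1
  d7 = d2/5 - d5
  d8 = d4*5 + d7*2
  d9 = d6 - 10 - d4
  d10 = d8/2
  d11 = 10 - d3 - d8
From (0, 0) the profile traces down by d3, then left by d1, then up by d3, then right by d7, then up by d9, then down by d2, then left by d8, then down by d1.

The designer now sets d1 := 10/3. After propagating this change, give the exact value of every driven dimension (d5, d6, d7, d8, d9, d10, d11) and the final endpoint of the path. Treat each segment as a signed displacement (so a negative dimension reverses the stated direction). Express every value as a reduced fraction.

d5 = 11/3
d6 = 25/3
d7 = -38/15
d8 = 299/15
d9 = -20/3
d10 = 299/30
d11 = -73/5
endpoint = (-129/5, -47/3)

Apply edit: d1 := 10/3
  d5 = d2 - 7 + d4 = 11/3
  d6 = d4 + d1 = 25/3
  d7 = d2/5 - d5 = -38/15
  d8 = d4*5 + d7*2 = 299/15
  d9 = d6 - 10 - d4 = -20/3
  d10 = d8/2 = 299/30
  d11 = 10 - d3 - d8 = -73/5
Walk from origin (0, 0):
  seg 1: down by d3 = 14/3 → (0, -14/3)
  seg 2: left by d1 = 10/3 → (-10/3, -14/3)
  seg 3: up by d3 = 14/3 → (-10/3, 0)
  seg 4: right by d7 = -38/15 → (-88/15, 0)
  seg 5: up by d9 = -20/3 → (-88/15, -20/3)
  seg 6: down by d2 = 17/3 → (-88/15, -37/3)
  seg 7: left by d8 = 299/15 → (-129/5, -37/3)
  seg 8: down by d1 = 10/3 → (-129/5, -47/3)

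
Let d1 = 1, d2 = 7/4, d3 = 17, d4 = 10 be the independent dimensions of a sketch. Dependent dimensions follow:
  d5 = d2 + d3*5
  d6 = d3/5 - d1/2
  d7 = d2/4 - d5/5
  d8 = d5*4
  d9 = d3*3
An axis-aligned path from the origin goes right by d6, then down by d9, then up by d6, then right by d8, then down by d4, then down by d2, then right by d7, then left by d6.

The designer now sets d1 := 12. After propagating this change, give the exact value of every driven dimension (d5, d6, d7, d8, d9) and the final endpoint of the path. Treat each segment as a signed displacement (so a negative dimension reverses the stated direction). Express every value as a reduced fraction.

d5 = 347/4
d6 = -13/5
d7 = -1353/80
d8 = 347
d9 = 51
endpoint = (26407/80, -1307/20)

Apply edit: d1 := 12
  d5 = d2 + d3*5 = 347/4
  d6 = d3/5 - d1/2 = -13/5
  d7 = d2/4 - d5/5 = -1353/80
  d8 = d5*4 = 347
  d9 = d3*3 = 51
Walk from origin (0, 0):
  seg 1: right by d6 = -13/5 → (-13/5, 0)
  seg 2: down by d9 = 51 → (-13/5, -51)
  seg 3: up by d6 = -13/5 → (-13/5, -268/5)
  seg 4: right by d8 = 347 → (1722/5, -268/5)
  seg 5: down by d4 = 10 → (1722/5, -318/5)
  seg 6: down by d2 = 7/4 → (1722/5, -1307/20)
  seg 7: right by d7 = -1353/80 → (26199/80, -1307/20)
  seg 8: left by d6 = -13/5 → (26407/80, -1307/20)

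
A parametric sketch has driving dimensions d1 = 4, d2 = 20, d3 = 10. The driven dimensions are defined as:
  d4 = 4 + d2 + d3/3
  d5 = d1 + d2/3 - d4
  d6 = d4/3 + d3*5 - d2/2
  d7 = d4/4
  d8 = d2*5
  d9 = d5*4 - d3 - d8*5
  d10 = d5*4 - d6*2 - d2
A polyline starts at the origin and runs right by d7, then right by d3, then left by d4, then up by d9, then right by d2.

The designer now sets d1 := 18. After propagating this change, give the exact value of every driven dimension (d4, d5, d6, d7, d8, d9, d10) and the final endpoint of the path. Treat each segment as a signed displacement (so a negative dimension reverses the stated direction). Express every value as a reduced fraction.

Apply edit: d1 := 18
  d4 = 4 + d2 + d3/3 = 82/3
  d5 = d1 + d2/3 - d4 = -8/3
  d6 = d4/3 + d3*5 - d2/2 = 442/9
  d7 = d4/4 = 41/6
  d8 = d2*5 = 100
  d9 = d5*4 - d3 - d8*5 = -1562/3
  d10 = d5*4 - d6*2 - d2 = -1160/9
Walk from origin (0, 0):
  seg 1: right by d7 = 41/6 → (41/6, 0)
  seg 2: right by d3 = 10 → (101/6, 0)
  seg 3: left by d4 = 82/3 → (-21/2, 0)
  seg 4: up by d9 = -1562/3 → (-21/2, -1562/3)
  seg 5: right by d2 = 20 → (19/2, -1562/3)

d4 = 82/3
d5 = -8/3
d6 = 442/9
d7 = 41/6
d8 = 100
d9 = -1562/3
d10 = -1160/9
endpoint = (19/2, -1562/3)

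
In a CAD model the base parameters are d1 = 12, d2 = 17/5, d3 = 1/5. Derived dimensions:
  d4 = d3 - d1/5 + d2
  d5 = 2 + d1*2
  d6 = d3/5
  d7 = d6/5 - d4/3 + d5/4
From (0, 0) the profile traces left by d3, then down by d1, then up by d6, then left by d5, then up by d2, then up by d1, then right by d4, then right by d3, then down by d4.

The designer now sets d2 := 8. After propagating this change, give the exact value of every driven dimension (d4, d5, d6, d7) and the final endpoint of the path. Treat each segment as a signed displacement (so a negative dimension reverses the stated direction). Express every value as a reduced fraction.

d4 = 29/5
d5 = 26
d6 = 1/25
d7 = 3431/750
endpoint = (-101/5, 56/25)

Apply edit: d2 := 8
  d4 = d3 - d1/5 + d2 = 29/5
  d5 = 2 + d1*2 = 26
  d6 = d3/5 = 1/25
  d7 = d6/5 - d4/3 + d5/4 = 3431/750
Walk from origin (0, 0):
  seg 1: left by d3 = 1/5 → (-1/5, 0)
  seg 2: down by d1 = 12 → (-1/5, -12)
  seg 3: up by d6 = 1/25 → (-1/5, -299/25)
  seg 4: left by d5 = 26 → (-131/5, -299/25)
  seg 5: up by d2 = 8 → (-131/5, -99/25)
  seg 6: up by d1 = 12 → (-131/5, 201/25)
  seg 7: right by d4 = 29/5 → (-102/5, 201/25)
  seg 8: right by d3 = 1/5 → (-101/5, 201/25)
  seg 9: down by d4 = 29/5 → (-101/5, 56/25)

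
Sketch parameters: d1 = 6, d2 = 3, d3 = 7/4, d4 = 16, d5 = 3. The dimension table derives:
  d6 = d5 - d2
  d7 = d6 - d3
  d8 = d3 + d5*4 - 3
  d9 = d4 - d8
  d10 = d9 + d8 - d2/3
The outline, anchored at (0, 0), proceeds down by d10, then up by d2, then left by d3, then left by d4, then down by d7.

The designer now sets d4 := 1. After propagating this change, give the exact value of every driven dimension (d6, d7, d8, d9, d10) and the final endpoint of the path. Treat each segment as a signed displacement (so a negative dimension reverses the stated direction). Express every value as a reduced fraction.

Apply edit: d4 := 1
  d6 = d5 - d2 = 0
  d7 = d6 - d3 = -7/4
  d8 = d3 + d5*4 - 3 = 43/4
  d9 = d4 - d8 = -39/4
  d10 = d9 + d8 - d2/3 = 0
Walk from origin (0, 0):
  seg 1: down by d10 = 0 → (0, 0)
  seg 2: up by d2 = 3 → (0, 3)
  seg 3: left by d3 = 7/4 → (-7/4, 3)
  seg 4: left by d4 = 1 → (-11/4, 3)
  seg 5: down by d7 = -7/4 → (-11/4, 19/4)

d6 = 0
d7 = -7/4
d8 = 43/4
d9 = -39/4
d10 = 0
endpoint = (-11/4, 19/4)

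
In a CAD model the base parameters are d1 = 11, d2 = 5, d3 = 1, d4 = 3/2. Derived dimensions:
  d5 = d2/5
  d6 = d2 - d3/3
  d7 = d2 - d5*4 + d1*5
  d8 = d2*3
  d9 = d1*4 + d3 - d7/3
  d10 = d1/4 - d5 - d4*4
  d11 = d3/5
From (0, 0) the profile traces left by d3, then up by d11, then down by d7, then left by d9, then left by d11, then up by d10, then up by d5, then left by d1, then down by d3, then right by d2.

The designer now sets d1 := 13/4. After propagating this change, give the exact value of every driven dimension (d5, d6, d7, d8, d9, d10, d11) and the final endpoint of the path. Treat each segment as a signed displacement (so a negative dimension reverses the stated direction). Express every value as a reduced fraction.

Apply edit: d1 := 13/4
  d5 = d2/5 = 1
  d6 = d2 - d3/3 = 14/3
  d7 = d2 - d5*4 + d1*5 = 69/4
  d8 = d2*3 = 15
  d9 = d1*4 + d3 - d7/3 = 33/4
  d10 = d1/4 - d5 - d4*4 = -99/16
  d11 = d3/5 = 1/5
Walk from origin (0, 0):
  seg 1: left by d3 = 1 → (-1, 0)
  seg 2: up by d11 = 1/5 → (-1, 1/5)
  seg 3: down by d7 = 69/4 → (-1, -341/20)
  seg 4: left by d9 = 33/4 → (-37/4, -341/20)
  seg 5: left by d11 = 1/5 → (-189/20, -341/20)
  seg 6: up by d10 = -99/16 → (-189/20, -1859/80)
  seg 7: up by d5 = 1 → (-189/20, -1779/80)
  seg 8: left by d1 = 13/4 → (-127/10, -1779/80)
  seg 9: down by d3 = 1 → (-127/10, -1859/80)
  seg 10: right by d2 = 5 → (-77/10, -1859/80)

d5 = 1
d6 = 14/3
d7 = 69/4
d8 = 15
d9 = 33/4
d10 = -99/16
d11 = 1/5
endpoint = (-77/10, -1859/80)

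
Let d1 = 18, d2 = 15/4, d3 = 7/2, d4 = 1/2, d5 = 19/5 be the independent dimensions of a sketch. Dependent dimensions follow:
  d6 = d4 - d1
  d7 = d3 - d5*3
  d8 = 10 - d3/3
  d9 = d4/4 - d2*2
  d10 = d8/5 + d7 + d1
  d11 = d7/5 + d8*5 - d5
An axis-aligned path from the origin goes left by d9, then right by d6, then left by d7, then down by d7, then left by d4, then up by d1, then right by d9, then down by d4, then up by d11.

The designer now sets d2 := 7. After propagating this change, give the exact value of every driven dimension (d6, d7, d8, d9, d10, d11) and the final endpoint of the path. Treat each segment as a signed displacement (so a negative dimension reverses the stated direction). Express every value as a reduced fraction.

d6 = -35/2
d7 = -79/10
d8 = 53/6
d9 = -111/8
d10 = 178/15
d11 = 2909/75
endpoint = (-101/10, 4814/75)

Apply edit: d2 := 7
  d6 = d4 - d1 = -35/2
  d7 = d3 - d5*3 = -79/10
  d8 = 10 - d3/3 = 53/6
  d9 = d4/4 - d2*2 = -111/8
  d10 = d8/5 + d7 + d1 = 178/15
  d11 = d7/5 + d8*5 - d5 = 2909/75
Walk from origin (0, 0):
  seg 1: left by d9 = -111/8 → (111/8, 0)
  seg 2: right by d6 = -35/2 → (-29/8, 0)
  seg 3: left by d7 = -79/10 → (171/40, 0)
  seg 4: down by d7 = -79/10 → (171/40, 79/10)
  seg 5: left by d4 = 1/2 → (151/40, 79/10)
  seg 6: up by d1 = 18 → (151/40, 259/10)
  seg 7: right by d9 = -111/8 → (-101/10, 259/10)
  seg 8: down by d4 = 1/2 → (-101/10, 127/5)
  seg 9: up by d11 = 2909/75 → (-101/10, 4814/75)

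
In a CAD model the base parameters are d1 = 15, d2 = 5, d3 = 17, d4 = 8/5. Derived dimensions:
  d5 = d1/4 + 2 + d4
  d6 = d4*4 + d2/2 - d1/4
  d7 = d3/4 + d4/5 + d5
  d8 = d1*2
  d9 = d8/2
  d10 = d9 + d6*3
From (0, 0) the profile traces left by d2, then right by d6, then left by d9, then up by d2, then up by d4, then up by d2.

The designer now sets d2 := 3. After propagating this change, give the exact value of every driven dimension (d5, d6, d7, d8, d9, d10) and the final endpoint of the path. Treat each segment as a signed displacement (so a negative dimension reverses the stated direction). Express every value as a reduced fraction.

Apply edit: d2 := 3
  d5 = d1/4 + 2 + d4 = 147/20
  d6 = d4*4 + d2/2 - d1/4 = 83/20
  d7 = d3/4 + d4/5 + d5 = 298/25
  d8 = d1*2 = 30
  d9 = d8/2 = 15
  d10 = d9 + d6*3 = 549/20
Walk from origin (0, 0):
  seg 1: left by d2 = 3 → (-3, 0)
  seg 2: right by d6 = 83/20 → (23/20, 0)
  seg 3: left by d9 = 15 → (-277/20, 0)
  seg 4: up by d2 = 3 → (-277/20, 3)
  seg 5: up by d4 = 8/5 → (-277/20, 23/5)
  seg 6: up by d2 = 3 → (-277/20, 38/5)

d5 = 147/20
d6 = 83/20
d7 = 298/25
d8 = 30
d9 = 15
d10 = 549/20
endpoint = (-277/20, 38/5)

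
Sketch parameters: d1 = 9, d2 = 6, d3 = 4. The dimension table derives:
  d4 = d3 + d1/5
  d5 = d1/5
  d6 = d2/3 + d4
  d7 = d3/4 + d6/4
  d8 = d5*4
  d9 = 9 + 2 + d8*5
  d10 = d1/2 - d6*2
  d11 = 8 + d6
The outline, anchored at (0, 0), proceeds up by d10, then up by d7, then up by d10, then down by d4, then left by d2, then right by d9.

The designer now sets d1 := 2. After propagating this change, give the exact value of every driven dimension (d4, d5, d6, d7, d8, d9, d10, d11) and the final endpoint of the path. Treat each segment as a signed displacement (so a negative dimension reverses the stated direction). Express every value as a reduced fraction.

Apply edit: d1 := 2
  d4 = d3 + d1/5 = 22/5
  d5 = d1/5 = 2/5
  d6 = d2/3 + d4 = 32/5
  d7 = d3/4 + d6/4 = 13/5
  d8 = d5*4 = 8/5
  d9 = 9 + 2 + d8*5 = 19
  d10 = d1/2 - d6*2 = -59/5
  d11 = 8 + d6 = 72/5
Walk from origin (0, 0):
  seg 1: up by d10 = -59/5 → (0, -59/5)
  seg 2: up by d7 = 13/5 → (0, -46/5)
  seg 3: up by d10 = -59/5 → (0, -21)
  seg 4: down by d4 = 22/5 → (0, -127/5)
  seg 5: left by d2 = 6 → (-6, -127/5)
  seg 6: right by d9 = 19 → (13, -127/5)

d4 = 22/5
d5 = 2/5
d6 = 32/5
d7 = 13/5
d8 = 8/5
d9 = 19
d10 = -59/5
d11 = 72/5
endpoint = (13, -127/5)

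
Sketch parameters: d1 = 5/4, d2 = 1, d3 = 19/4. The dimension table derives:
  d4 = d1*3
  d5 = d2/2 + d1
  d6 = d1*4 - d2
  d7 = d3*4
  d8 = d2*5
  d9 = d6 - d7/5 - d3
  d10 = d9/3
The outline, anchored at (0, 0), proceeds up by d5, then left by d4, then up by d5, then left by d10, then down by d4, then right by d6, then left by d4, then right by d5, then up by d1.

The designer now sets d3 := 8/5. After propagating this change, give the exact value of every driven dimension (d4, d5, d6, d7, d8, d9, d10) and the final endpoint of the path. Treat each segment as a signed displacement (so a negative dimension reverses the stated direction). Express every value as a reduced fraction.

Apply edit: d3 := 8/5
  d4 = d1*3 = 15/4
  d5 = d2/2 + d1 = 7/4
  d6 = d1*4 - d2 = 4
  d7 = d3*4 = 32/5
  d8 = d2*5 = 5
  d9 = d6 - d7/5 - d3 = 28/25
  d10 = d9/3 = 28/75
Walk from origin (0, 0):
  seg 1: up by d5 = 7/4 → (0, 7/4)
  seg 2: left by d4 = 15/4 → (-15/4, 7/4)
  seg 3: up by d5 = 7/4 → (-15/4, 7/2)
  seg 4: left by d10 = 28/75 → (-1237/300, 7/2)
  seg 5: down by d4 = 15/4 → (-1237/300, -1/4)
  seg 6: right by d6 = 4 → (-37/300, -1/4)
  seg 7: left by d4 = 15/4 → (-581/150, -1/4)
  seg 8: right by d5 = 7/4 → (-637/300, -1/4)
  seg 9: up by d1 = 5/4 → (-637/300, 1)

d4 = 15/4
d5 = 7/4
d6 = 4
d7 = 32/5
d8 = 5
d9 = 28/25
d10 = 28/75
endpoint = (-637/300, 1)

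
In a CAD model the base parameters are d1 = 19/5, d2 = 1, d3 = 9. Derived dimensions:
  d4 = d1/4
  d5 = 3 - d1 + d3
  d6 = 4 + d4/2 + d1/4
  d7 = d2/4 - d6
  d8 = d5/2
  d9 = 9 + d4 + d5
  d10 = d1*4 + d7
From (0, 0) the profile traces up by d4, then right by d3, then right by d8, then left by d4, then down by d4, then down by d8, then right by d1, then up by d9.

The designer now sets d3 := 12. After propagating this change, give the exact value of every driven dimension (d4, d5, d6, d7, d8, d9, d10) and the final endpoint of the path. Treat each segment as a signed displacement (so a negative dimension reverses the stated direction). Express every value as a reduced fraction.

Apply edit: d3 := 12
  d4 = d1/4 = 19/20
  d5 = 3 - d1 + d3 = 56/5
  d6 = 4 + d4/2 + d1/4 = 217/40
  d7 = d2/4 - d6 = -207/40
  d8 = d5/2 = 28/5
  d9 = 9 + d4 + d5 = 423/20
  d10 = d1*4 + d7 = 401/40
Walk from origin (0, 0):
  seg 1: up by d4 = 19/20 → (0, 19/20)
  seg 2: right by d3 = 12 → (12, 19/20)
  seg 3: right by d8 = 28/5 → (88/5, 19/20)
  seg 4: left by d4 = 19/20 → (333/20, 19/20)
  seg 5: down by d4 = 19/20 → (333/20, 0)
  seg 6: down by d8 = 28/5 → (333/20, -28/5)
  seg 7: right by d1 = 19/5 → (409/20, -28/5)
  seg 8: up by d9 = 423/20 → (409/20, 311/20)

d4 = 19/20
d5 = 56/5
d6 = 217/40
d7 = -207/40
d8 = 28/5
d9 = 423/20
d10 = 401/40
endpoint = (409/20, 311/20)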